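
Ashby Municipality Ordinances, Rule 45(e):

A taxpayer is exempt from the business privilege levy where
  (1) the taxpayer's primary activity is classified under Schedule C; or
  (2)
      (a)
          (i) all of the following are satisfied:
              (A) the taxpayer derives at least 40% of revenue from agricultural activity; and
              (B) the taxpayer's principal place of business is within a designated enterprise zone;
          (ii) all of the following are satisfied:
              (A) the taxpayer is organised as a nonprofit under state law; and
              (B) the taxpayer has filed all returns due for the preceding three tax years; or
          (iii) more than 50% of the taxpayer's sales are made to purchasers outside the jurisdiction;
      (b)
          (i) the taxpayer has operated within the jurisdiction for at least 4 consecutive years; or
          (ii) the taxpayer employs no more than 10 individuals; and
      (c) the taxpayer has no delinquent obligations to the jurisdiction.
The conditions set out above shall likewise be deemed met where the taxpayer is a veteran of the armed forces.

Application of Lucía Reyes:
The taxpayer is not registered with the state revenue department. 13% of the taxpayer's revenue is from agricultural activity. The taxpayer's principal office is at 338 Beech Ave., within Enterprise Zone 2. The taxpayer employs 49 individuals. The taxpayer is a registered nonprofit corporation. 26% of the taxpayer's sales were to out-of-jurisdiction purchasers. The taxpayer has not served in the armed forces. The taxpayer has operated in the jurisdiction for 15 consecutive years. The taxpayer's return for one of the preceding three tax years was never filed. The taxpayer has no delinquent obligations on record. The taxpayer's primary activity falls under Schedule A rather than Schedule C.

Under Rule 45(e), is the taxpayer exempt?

No — not exempt.

(1) Schedule C activity — fails.
(A) ≥40% agricultural — not satisfied.
(B) in enterprise zone — holds.
So (i) is not satisfied (F AND T).
(A) nonprofit — met.
(B) returns current — fails.
(ii) = T AND F = false.
(iii) >50% out-of-jur. sales — fails.
So (a) is not satisfied (F OR F OR F).
(i) ≥ 4 yrs in jurisdiction — holds.
(ii) ≤ 10 employees — fails.
(b) = T OR F = true.
(c) no delinquency — satisfied.
So (2) is not satisfied (F AND T AND T).
So Overall is not satisfied (F OR F).
Exception (veteran) — not satisfied.
Result: main false OR exception false → false.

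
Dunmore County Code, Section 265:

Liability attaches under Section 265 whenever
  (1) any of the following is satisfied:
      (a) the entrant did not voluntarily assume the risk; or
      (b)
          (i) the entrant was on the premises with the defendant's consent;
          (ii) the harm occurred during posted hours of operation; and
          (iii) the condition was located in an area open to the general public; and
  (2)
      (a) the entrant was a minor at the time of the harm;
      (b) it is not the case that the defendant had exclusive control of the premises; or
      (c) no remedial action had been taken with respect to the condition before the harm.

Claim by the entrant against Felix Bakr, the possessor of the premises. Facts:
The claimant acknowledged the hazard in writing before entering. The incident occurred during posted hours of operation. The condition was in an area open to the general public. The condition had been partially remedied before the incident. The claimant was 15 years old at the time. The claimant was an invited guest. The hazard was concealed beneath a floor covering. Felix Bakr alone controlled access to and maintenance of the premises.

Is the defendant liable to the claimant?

Yes — liable.

(a) no assumed risk — fails.
(i) consent to enter — satisfied.
(ii) during posted hours — met.
(iii) public area — holds.
So (b) is satisfied (T AND T AND T).
So (1) is satisfied (F OR T).
(a) entrant a minor — met.
(b) not (exclusive control) — not met.
(c) no remedial action — not satisfied.
(2): T OR F OR F → true.
Overall: T AND T → true.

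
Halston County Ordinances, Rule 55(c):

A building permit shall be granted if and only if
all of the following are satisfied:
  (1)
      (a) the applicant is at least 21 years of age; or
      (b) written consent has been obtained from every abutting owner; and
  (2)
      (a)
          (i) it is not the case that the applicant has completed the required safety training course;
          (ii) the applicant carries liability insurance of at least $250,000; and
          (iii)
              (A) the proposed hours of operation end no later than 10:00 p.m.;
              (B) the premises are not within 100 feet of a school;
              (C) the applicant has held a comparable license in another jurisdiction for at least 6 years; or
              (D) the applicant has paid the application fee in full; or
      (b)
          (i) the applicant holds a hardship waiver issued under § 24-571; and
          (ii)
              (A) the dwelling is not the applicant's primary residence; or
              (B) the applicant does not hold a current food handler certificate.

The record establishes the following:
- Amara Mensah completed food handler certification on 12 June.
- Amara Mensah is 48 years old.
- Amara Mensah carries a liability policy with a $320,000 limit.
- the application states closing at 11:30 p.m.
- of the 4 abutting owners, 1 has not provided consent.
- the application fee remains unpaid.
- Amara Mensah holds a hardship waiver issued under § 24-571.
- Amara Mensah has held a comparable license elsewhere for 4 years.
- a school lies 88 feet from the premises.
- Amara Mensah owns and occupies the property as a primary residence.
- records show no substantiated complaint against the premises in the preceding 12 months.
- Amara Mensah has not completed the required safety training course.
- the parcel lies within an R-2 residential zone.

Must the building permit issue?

No — denied.

(a) age ≥ 21 — satisfied.
(b) all abutters consent — not satisfied.
(1): T OR F → true.
(i) not (safety training) — met.
(ii) insurance ≥ $250,000 — holds.
(A) closes by 10 p.m. — not satisfied.
(B) ≥100 ft from school — not met.
(C) prior license ≥ 6 yr — not met.
(D) fee paid — not met.
(iii) = F OR F OR F OR F = false.
(a): T AND T AND F → false.
(i) hardship waiver — holds.
(A) not (primary residence) — not met.
(B) not (food handler cert.) — fails.
(ii): F OR F → false.
So (b) is not satisfied (T AND F).
(2): F OR F → false.
Overall: T AND F → false.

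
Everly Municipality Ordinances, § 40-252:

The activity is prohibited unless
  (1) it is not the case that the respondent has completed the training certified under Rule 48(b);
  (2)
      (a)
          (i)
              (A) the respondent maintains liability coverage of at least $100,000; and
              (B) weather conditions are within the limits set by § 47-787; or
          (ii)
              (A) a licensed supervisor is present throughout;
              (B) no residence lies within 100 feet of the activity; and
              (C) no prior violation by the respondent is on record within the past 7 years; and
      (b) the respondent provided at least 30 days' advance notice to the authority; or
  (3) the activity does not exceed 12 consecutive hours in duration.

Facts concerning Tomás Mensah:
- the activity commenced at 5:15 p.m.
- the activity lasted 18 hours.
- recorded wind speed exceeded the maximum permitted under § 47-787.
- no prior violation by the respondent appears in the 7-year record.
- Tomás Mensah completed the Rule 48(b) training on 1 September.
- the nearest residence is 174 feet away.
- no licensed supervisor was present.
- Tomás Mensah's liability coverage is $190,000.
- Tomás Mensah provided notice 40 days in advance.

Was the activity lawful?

(1) not (training certified) — not satisfied.
(A) coverage ≥ $100,000 — satisfied.
(B) weather ok — not satisfied.
(i) = T AND F = false.
(A) supervisor present — not met.
(B) no residence in 100 ft — holds.
(C) no prior violation — holds.
(ii) = F AND T AND T = false.
So (a) is not satisfied (F OR F).
(b) ≥30 days' notice — holds.
(2) = F AND T = false.
(3) ≤ 12 hrs duration — not met.
Overall = F OR F OR F = false.

No — unlawful.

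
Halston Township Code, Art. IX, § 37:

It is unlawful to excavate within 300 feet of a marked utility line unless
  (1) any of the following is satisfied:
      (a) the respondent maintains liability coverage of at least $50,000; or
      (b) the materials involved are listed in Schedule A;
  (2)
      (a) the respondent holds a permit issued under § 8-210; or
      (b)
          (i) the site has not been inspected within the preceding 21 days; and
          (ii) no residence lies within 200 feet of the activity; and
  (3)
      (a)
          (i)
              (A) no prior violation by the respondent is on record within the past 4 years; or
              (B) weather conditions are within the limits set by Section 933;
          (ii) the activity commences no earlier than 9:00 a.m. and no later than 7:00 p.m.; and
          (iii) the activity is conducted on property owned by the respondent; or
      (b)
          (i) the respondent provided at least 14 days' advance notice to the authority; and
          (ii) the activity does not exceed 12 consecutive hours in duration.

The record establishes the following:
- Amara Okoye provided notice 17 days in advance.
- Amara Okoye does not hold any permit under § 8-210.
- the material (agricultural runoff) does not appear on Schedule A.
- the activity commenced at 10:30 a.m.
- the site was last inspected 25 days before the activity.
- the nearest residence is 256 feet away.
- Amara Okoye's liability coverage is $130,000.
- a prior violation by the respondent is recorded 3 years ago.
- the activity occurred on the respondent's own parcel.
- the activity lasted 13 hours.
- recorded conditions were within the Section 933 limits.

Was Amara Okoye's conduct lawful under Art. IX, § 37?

(a) coverage ≥ $50,000 — holds.
(b) Schedule A material — fails.
(1): T OR F → true.
(a) holds permit — fails.
(i) not (site inspected) — met.
(ii) no residence in 200 ft — holds.
(b): T AND T → true.
(2) = F OR T = true.
(A) no prior violation — fails.
(B) weather ok — satisfied.
(i) = F OR T = true.
(ii) start within hours — satisfied.
(iii) own property — satisfied.
So (a) is satisfied (T AND T AND T).
(i) ≥14 days' notice — satisfied.
(ii) ≤ 12 hrs duration — not met.
So (b) is not satisfied (T AND F).
So (3) is satisfied (T OR F).
So Overall is satisfied (T AND T AND T).

Yes — lawful.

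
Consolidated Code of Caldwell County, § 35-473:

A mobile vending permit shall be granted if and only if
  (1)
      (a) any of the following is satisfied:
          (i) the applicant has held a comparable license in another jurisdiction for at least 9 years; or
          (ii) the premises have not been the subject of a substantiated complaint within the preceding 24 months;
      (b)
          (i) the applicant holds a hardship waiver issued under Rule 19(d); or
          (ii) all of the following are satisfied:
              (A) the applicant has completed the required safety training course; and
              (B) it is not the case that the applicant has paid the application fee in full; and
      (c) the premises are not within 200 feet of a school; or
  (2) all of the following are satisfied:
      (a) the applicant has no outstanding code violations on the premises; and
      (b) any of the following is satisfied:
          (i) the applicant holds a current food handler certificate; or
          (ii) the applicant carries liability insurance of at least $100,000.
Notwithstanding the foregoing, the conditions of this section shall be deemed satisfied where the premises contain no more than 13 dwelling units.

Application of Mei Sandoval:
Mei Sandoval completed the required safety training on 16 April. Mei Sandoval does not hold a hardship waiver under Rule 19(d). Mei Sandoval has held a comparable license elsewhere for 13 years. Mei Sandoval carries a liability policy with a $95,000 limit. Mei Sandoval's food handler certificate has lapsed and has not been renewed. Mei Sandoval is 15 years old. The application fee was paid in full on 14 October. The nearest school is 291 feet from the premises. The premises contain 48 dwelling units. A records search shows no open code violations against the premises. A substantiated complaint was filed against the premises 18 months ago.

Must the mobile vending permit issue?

(i) prior license ≥ 9 yr — met.
(ii) no complaint in 24 mo. — not met.
(a): T OR F → true.
(i) hardship waiver — fails.
(A) safety training — holds.
(B) not (fee paid) — fails.
(ii) = T AND F = false.
So (b) is not satisfied (F OR F).
(c) ≥200 ft from school — holds.
So (1) is not satisfied (T AND F AND T).
(a) no code violations — met.
(i) food handler cert. — not satisfied.
(ii) insurance ≥ $100,000 — not satisfied.
(b) = F OR F = false.
(2): T AND F → false.
Overall = F OR F = false.
Exception (≤ 13 units) — not satisfied.
Result: main false OR exception false → false.

No — denied.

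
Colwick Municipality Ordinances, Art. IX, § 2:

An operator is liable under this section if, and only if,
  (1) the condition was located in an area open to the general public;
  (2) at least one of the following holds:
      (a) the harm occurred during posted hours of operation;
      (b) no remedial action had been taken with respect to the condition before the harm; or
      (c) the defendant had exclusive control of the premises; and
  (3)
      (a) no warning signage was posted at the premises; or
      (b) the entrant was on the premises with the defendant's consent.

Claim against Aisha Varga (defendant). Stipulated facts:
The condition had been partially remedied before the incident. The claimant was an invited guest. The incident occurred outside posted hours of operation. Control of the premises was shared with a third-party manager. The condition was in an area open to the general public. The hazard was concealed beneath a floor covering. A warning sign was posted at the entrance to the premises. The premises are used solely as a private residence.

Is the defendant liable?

No — not liable.

(1) public area — satisfied.
(a) during posted hours — not satisfied.
(b) no remedial action — not satisfied.
(c) exclusive control — fails.
(2) = F OR F OR F = false.
(a) no signage posted — not met.
(b) consent to enter — met.
(3) = F OR T = true.
So Overall is not satisfied (T AND F AND T).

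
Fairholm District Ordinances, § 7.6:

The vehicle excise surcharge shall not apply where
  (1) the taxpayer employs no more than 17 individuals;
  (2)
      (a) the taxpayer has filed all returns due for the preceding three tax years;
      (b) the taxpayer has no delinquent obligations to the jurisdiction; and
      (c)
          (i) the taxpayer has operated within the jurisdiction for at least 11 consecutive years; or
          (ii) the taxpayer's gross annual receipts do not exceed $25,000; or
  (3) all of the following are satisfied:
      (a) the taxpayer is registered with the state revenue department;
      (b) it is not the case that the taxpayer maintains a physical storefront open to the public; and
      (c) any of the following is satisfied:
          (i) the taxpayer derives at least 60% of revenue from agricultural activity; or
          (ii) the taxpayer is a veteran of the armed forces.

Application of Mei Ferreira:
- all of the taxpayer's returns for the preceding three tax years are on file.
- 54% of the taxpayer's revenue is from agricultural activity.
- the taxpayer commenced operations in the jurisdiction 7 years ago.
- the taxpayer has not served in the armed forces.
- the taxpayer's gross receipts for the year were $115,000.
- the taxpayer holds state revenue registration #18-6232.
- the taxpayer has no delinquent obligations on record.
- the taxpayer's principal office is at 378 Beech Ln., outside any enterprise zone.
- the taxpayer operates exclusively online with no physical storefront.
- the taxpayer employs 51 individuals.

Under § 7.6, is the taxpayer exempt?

(1) ≤ 17 employees — not met.
(a) returns current — met.
(b) no delinquency — satisfied.
(i) ≥ 11 yrs in jurisdiction — not satisfied.
(ii) receipts ≤ $25,000 — not satisfied.
So (c) is not satisfied (F OR F).
(2): T AND T AND F → false.
(a) state-registered — satisfied.
(b) not (has storefront) — met.
(i) ≥60% agricultural — fails.
(ii) veteran — not met.
(c) = F OR F = false.
So (3) is not satisfied (T AND T AND F).
Overall = F OR F OR F = false.

No — not exempt.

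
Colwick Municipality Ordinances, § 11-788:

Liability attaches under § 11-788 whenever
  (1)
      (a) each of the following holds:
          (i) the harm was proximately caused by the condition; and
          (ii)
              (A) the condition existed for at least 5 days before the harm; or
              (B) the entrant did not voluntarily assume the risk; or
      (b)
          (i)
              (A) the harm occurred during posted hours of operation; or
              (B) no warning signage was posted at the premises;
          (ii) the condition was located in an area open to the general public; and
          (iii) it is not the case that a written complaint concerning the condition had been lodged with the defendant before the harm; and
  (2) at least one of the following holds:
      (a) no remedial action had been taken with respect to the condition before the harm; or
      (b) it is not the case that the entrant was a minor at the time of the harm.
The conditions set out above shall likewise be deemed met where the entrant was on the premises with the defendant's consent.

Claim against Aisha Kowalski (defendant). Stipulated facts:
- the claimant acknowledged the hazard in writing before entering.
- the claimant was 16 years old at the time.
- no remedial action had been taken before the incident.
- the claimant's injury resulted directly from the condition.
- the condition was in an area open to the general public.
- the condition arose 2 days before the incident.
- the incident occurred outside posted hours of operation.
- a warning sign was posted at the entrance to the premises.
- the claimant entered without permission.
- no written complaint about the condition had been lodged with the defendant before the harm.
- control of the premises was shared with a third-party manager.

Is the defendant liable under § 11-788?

(i) proximate cause — holds.
(A) condition ≥5 days old — not met.
(B) no assumed risk — not satisfied.
(ii) = F OR F = false.
(a) = T AND F = false.
(A) during posted hours — not satisfied.
(B) no signage posted — not satisfied.
So (i) is not satisfied (F OR F).
(ii) public area — satisfied.
(iii) not (complaint lodged) — satisfied.
So (b) is not satisfied (F AND T AND T).
(1): F OR F → false.
(a) no remedial action — met.
(b) not (entrant a minor) — fails.
(2) = T OR F = true.
So Overall is not satisfied (F AND T).
Exception (consent to enter) — not satisfied.
Result: main false OR exception false → false.

No — not liable.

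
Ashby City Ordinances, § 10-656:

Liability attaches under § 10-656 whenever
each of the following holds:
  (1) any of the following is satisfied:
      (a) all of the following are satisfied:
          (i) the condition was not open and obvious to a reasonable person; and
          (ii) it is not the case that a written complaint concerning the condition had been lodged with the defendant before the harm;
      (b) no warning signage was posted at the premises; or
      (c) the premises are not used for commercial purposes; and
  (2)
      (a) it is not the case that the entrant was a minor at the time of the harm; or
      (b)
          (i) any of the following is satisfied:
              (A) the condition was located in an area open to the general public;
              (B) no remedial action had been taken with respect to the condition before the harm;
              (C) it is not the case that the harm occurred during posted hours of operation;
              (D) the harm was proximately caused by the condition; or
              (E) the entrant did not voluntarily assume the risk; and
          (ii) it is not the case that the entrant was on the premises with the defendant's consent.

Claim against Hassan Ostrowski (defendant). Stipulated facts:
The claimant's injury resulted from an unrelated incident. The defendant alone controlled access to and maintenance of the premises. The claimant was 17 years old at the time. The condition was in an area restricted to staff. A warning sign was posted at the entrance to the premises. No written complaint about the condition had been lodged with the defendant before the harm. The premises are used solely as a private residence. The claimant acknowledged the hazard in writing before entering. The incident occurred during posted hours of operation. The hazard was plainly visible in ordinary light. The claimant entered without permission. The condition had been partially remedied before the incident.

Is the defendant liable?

No — not liable.

(i) not open/obvious — fails.
(ii) not (complaint lodged) — satisfied.
So (a) is not satisfied (F AND T).
(b) no signage posted — not satisfied.
(c) not (commercial use) — holds.
(1) = F OR F OR T = true.
(a) not (entrant a minor) — not satisfied.
(A) public area — fails.
(B) no remedial action — fails.
(C) not (during posted hours) — not satisfied.
(D) proximate cause — not satisfied.
(E) no assumed risk — fails.
(i) = F OR F OR F OR F OR F = false.
(ii) not (consent to enter) — met.
(b) = F AND T = false.
(2) = F OR F = false.
Overall = T AND F = false.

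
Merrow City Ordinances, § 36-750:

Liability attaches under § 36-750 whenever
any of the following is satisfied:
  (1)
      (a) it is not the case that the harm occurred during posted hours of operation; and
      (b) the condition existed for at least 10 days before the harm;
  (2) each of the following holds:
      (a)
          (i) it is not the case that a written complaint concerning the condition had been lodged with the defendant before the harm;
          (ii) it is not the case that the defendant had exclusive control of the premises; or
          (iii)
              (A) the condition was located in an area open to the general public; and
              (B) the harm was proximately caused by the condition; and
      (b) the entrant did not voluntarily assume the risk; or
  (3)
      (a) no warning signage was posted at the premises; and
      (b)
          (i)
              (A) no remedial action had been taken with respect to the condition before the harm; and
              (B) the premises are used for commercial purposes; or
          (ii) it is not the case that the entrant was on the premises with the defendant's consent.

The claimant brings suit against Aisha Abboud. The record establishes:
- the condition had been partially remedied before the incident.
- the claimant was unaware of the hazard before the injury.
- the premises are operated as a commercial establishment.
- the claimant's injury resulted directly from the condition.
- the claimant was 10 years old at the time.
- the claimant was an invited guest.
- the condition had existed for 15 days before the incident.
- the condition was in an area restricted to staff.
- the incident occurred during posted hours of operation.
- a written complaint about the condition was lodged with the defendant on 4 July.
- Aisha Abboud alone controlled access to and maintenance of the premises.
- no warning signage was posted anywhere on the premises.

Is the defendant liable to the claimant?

(a) not (during posted hours) — not satisfied.
(b) condition ≥10 days old — satisfied.
(1): F AND T → false.
(i) not (complaint lodged) — not satisfied.
(ii) not (exclusive control) — not met.
(A) public area — not met.
(B) proximate cause — holds.
(iii) = F AND T = false.
(a): F OR F OR F → false.
(b) no assumed risk — met.
(2): F AND T → false.
(a) no signage posted — met.
(A) no remedial action — fails.
(B) commercial use — met.
So (i) is not satisfied (F AND T).
(ii) not (consent to enter) — not met.
So (b) is not satisfied (F OR F).
(3): T AND F → false.
Overall: F OR F OR F → false.

No — not liable.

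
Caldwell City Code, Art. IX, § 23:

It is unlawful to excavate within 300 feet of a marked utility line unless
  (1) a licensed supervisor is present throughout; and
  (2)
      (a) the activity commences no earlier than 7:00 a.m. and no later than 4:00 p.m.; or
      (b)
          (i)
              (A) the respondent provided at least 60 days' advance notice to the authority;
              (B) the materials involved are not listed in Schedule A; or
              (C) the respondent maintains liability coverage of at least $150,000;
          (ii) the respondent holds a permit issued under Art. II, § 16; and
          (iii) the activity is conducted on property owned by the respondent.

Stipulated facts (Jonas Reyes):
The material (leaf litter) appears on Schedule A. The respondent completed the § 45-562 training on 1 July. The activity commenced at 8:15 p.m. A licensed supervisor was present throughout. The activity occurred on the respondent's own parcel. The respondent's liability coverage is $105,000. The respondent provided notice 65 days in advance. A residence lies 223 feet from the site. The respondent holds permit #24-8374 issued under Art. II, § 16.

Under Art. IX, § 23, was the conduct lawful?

(1) supervisor present — holds.
(a) start within hours — not satisfied.
(A) ≥60 days' notice — satisfied.
(B) not (Schedule A material) — not satisfied.
(C) coverage ≥ $150,000 — fails.
(i) = T OR F OR F = true.
(ii) holds permit — met.
(iii) own property — met.
So (b) is satisfied (T AND T AND T).
(2): F OR T → true.
Overall = T AND T = true.

Yes — lawful.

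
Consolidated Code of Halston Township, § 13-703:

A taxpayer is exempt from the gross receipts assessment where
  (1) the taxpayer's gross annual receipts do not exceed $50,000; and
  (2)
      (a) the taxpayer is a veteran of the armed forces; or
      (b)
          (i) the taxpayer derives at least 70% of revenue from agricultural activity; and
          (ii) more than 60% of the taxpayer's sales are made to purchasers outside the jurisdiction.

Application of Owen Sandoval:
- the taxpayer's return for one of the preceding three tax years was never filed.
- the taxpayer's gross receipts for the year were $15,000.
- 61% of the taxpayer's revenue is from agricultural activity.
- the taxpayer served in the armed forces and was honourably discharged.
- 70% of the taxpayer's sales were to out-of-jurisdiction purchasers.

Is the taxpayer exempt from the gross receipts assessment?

Yes — exempt.

(1) receipts ≤ $50,000 — met.
(a) veteran — met.
(i) ≥70% agricultural — not met.
(ii) >60% out-of-jur. sales — satisfied.
So (b) is not satisfied (F AND T).
(2): T OR F → true.
Overall = T AND T = true.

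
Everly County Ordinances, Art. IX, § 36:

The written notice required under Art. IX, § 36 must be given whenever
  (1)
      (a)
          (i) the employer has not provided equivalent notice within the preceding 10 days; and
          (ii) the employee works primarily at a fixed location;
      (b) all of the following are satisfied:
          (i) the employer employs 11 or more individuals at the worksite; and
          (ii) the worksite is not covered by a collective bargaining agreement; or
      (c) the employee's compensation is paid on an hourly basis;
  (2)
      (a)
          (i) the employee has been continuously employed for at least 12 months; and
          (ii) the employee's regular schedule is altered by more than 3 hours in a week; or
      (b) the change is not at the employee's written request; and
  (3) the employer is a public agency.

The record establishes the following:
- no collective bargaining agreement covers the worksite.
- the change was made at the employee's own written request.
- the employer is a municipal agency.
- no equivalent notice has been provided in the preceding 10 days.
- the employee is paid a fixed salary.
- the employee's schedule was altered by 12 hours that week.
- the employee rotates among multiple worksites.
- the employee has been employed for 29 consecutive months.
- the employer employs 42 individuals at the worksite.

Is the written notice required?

Yes — required.

(i) no recent notice — holds.
(ii) fixed location — not satisfied.
(a): T AND F → false.
(i) ≥ 11 at site — holds.
(ii) no CBA — met.
(b) = T AND T = true.
(c) hourly-paid — not met.
So (1) is satisfied (F OR T OR F).
(i) tenure ≥ 12 mo. — met.
(ii) schedule shift > 3h — satisfied.
(a) = T AND T = true.
(b) not employee-requested — not satisfied.
(2): T OR F → true.
(3) public agency — satisfied.
So Overall is satisfied (T AND T AND T).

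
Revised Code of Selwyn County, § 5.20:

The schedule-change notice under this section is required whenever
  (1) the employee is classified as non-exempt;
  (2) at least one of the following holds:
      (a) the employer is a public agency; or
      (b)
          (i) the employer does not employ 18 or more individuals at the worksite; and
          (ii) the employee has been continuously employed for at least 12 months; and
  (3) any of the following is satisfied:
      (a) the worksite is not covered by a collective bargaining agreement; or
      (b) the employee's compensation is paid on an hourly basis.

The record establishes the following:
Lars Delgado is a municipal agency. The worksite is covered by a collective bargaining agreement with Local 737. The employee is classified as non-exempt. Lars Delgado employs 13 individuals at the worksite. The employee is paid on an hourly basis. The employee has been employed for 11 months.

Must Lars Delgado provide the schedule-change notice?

Yes — required.

(1) non-exempt — met.
(a) public agency — holds.
(i) not (≥ 18 at site) — holds.
(ii) tenure ≥ 12 mo. — fails.
So (b) is not satisfied (T AND F).
(2): T OR F → true.
(a) no CBA — not satisfied.
(b) hourly-paid — holds.
So (3) is satisfied (F OR T).
Overall: T AND T AND T → true.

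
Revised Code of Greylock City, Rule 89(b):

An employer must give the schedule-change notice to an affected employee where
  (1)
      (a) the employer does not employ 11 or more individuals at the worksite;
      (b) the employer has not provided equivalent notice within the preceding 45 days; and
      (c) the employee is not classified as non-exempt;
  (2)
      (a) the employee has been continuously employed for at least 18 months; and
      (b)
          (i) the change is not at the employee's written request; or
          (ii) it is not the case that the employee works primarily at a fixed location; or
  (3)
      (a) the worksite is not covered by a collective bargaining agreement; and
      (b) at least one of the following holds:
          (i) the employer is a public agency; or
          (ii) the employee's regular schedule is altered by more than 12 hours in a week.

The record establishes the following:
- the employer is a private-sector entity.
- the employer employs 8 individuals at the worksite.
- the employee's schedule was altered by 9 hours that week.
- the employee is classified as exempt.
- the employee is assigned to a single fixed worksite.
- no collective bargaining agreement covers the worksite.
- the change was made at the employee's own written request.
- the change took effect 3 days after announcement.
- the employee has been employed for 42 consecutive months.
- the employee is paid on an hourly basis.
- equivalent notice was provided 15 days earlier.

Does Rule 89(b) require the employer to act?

No — not required.

(a) not (≥ 11 at site) — holds.
(b) no recent notice — not satisfied.
(c) not (non-exempt) — satisfied.
So (1) is not satisfied (T AND F AND T).
(a) tenure ≥ 18 mo. — holds.
(i) not employee-requested — not met.
(ii) not (fixed location) — fails.
So (b) is not satisfied (F OR F).
So (2) is not satisfied (T AND F).
(a) no CBA — satisfied.
(i) public agency — not met.
(ii) schedule shift > 12h — fails.
(b) = F OR F = false.
So (3) is not satisfied (T AND F).
Overall: F OR F OR F → false.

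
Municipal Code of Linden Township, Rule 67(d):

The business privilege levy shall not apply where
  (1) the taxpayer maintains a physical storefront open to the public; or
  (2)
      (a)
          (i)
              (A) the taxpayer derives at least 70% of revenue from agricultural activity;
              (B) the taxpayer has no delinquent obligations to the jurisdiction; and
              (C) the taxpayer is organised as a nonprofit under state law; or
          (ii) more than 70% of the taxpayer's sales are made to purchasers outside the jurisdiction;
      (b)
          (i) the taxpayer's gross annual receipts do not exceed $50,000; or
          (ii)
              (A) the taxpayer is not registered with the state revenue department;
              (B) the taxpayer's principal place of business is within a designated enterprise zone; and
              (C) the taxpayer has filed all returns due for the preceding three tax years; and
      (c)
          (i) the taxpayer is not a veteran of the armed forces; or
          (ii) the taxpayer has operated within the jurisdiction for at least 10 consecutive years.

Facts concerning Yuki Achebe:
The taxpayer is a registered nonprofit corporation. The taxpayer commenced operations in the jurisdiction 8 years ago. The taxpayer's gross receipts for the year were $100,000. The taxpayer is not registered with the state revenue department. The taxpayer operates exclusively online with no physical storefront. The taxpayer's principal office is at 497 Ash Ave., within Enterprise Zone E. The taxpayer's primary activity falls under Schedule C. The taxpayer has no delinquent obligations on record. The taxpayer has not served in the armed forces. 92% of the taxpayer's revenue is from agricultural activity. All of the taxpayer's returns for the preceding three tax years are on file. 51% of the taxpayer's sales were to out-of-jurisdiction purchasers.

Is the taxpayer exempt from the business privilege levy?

Yes — exempt.

(1) has storefront — fails.
(A) ≥70% agricultural — met.
(B) no delinquency — satisfied.
(C) nonprofit — satisfied.
(i) = T AND T AND T = true.
(ii) >70% out-of-jur. sales — not satisfied.
(a): T OR F → true.
(i) receipts ≤ $50,000 — not satisfied.
(A) not (state-registered) — holds.
(B) in enterprise zone — satisfied.
(C) returns current — holds.
So (ii) is satisfied (T AND T AND T).
(b): F OR T → true.
(i) not (veteran) — holds.
(ii) ≥ 10 yrs in jurisdiction — not met.
So (c) is satisfied (T OR F).
(2): T AND T AND T → true.
Overall: F OR T → true.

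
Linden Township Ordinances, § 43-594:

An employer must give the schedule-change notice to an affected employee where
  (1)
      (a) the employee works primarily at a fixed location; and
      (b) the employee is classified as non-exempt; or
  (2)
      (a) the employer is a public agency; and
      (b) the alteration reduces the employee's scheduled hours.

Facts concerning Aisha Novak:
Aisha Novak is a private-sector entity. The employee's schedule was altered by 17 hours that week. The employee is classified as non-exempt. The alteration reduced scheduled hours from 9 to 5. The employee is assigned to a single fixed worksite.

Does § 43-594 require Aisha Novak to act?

Yes — required.

(a) fixed location — met.
(b) non-exempt — satisfied.
(1): T AND T → true.
(a) public agency — not met.
(b) hours reduced — satisfied.
(2) = F AND T = false.
Overall: T OR F → true.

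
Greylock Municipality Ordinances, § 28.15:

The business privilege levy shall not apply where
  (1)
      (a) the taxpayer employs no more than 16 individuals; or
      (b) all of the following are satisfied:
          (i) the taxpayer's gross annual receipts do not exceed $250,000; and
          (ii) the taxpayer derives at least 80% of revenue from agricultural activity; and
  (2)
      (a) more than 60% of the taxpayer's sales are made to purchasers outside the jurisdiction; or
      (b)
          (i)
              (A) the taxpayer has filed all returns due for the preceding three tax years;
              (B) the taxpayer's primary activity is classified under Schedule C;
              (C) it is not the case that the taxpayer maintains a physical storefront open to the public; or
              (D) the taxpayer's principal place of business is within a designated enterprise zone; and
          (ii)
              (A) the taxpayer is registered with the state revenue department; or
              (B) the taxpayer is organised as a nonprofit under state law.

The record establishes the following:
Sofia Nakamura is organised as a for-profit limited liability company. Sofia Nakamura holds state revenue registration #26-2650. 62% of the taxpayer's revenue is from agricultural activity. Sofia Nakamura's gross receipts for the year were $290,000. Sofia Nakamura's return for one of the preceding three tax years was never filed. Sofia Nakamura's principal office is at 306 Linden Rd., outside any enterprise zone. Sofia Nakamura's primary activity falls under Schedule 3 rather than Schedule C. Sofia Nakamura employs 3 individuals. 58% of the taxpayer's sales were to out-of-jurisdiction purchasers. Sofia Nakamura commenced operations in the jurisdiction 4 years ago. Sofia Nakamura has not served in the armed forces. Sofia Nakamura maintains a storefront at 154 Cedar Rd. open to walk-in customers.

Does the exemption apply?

No — not exempt.

(a) ≤ 16 employees — met.
(i) receipts ≤ $250,000 — fails.
(ii) ≥80% agricultural — not met.
So (b) is not satisfied (F AND F).
(1): T OR F → true.
(a) >60% out-of-jur. sales — not satisfied.
(A) returns current — not satisfied.
(B) Schedule C activity — not met.
(C) not (has storefront) — not satisfied.
(D) in enterprise zone — not met.
So (i) is not satisfied (F OR F OR F OR F).
(A) state-registered — satisfied.
(B) nonprofit — fails.
So (ii) is satisfied (T OR F).
(b): F AND T → false.
(2): F OR F → false.
So Overall is not satisfied (T AND F).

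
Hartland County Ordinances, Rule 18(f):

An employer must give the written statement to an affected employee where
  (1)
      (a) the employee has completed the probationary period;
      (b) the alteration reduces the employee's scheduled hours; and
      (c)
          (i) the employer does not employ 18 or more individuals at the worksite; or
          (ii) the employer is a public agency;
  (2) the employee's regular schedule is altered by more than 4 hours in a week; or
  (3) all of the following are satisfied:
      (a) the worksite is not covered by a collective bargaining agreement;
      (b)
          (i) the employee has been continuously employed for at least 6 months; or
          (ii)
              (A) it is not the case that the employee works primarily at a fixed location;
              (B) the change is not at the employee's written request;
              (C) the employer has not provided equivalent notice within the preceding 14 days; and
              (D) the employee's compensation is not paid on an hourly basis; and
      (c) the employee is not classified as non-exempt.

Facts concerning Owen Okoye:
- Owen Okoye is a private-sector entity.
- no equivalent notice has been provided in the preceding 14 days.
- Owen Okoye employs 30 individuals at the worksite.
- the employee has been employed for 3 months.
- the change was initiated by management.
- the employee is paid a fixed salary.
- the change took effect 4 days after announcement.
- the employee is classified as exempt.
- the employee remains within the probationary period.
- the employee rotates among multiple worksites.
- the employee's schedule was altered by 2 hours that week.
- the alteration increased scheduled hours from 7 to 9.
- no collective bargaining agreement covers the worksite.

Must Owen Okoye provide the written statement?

Yes — required.

(a) past probation — fails.
(b) hours reduced — not met.
(i) not (≥ 18 at site) — not met.
(ii) public agency — not met.
So (c) is not satisfied (F OR F).
(1) = F AND F AND F = false.
(2) schedule shift > 4h — not met.
(a) no CBA — met.
(i) tenure ≥ 6 mo. — not met.
(A) not (fixed location) — holds.
(B) not employee-requested — holds.
(C) no recent notice — satisfied.
(D) not (hourly-paid) — satisfied.
(ii): T AND T AND T AND T → true.
So (b) is satisfied (F OR T).
(c) not (non-exempt) — met.
(3): T AND T AND T → true.
Overall = F OR F OR T = true.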